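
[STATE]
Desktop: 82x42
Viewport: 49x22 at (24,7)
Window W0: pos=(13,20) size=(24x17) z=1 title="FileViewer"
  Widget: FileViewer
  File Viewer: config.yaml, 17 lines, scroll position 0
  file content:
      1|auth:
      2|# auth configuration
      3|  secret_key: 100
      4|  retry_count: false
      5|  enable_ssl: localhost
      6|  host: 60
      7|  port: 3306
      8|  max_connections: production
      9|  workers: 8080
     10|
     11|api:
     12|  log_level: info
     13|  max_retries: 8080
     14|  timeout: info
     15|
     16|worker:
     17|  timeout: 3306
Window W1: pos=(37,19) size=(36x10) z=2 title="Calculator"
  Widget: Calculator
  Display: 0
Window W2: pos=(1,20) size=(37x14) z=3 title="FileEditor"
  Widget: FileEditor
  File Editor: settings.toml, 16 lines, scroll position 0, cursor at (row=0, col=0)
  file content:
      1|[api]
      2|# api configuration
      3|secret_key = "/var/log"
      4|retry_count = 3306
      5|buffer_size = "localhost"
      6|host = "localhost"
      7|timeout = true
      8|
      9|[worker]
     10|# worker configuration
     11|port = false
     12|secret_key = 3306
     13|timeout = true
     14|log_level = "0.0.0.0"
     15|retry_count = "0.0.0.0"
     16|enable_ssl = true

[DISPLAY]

                                                 
                                                 
                                                 
                                                 
                                                 
                                                 
                                                 
                                                 
                                                 
                                                 
                                                 
                                                 
             ┏━━━━━━━━━━━━━━━━━━━━━━━━━━━━━━━━━━┓
━━━━━━━━━━━━━┓ Calculator                       ┃
             ┃──────────────────────────────────┨
─────────────┨                                 0┃
            ▲┃┌───┬───┬───┬───┐                 ┃
            █┃│ 7 │ 8 │ 9 │ ÷ │                 ┃
"           ░┃├───┼───┼───┼───┤                 ┃
            ░┃│ 4 │ 5 │ 6 │ × │                 ┃
st"         ░┃└───┴───┴───┴───┘                 ┃
            ░┃━━━━━━━━━━━━━━━━━━━━━━━━━━━━━━━━━━┛


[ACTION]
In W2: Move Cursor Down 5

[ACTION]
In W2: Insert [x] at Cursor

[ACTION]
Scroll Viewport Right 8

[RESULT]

                                                 
                                                 
                                                 
                                                 
                                                 
                                                 
                                                 
                                                 
                                                 
                                                 
                                                 
                                                 
     ┏━━━━━━━━━━━━━━━━━━━━━━━━━━━━━━━━━━┓        
━━━━━┓ Calculator                       ┃        
     ┃──────────────────────────────────┨        
─────┨                                 0┃        
    ▲┃┌───┬───┬───┬───┐                 ┃        
    █┃│ 7 │ 8 │ 9 │ ÷ │                 ┃        
    ░┃├───┼───┼───┼───┤                 ┃        
    ░┃│ 4 │ 5 │ 6 │ × │                 ┃        
    ░┃└───┴───┴───┴───┘                 ┃        
    ░┃━━━━━━━━━━━━━━━━━━━━━━━━━━━━━━━━━━┛        


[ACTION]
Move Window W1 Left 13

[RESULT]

                                                 
                                                 
                                                 
                                                 
                                                 
                                                 
                                                 
                                                 
                                                 
                                                 
                                                 
                                                 
━━━━━━━━━━━━━━━━━━━━━━━━━━━┓                     
━━━━━┓                     ┃                     
     ┃─────────────────────┨                     
─────┨                    0┃                     
    ▲┃───┐                 ┃                     
    █┃ ÷ │                 ┃                     
    ░┃───┤                 ┃                     
    ░┃ × │                 ┃                     
    ░┃───┘                 ┃                     
    ░┃━━━━━━━━━━━━━━━━━━━━━┛                     


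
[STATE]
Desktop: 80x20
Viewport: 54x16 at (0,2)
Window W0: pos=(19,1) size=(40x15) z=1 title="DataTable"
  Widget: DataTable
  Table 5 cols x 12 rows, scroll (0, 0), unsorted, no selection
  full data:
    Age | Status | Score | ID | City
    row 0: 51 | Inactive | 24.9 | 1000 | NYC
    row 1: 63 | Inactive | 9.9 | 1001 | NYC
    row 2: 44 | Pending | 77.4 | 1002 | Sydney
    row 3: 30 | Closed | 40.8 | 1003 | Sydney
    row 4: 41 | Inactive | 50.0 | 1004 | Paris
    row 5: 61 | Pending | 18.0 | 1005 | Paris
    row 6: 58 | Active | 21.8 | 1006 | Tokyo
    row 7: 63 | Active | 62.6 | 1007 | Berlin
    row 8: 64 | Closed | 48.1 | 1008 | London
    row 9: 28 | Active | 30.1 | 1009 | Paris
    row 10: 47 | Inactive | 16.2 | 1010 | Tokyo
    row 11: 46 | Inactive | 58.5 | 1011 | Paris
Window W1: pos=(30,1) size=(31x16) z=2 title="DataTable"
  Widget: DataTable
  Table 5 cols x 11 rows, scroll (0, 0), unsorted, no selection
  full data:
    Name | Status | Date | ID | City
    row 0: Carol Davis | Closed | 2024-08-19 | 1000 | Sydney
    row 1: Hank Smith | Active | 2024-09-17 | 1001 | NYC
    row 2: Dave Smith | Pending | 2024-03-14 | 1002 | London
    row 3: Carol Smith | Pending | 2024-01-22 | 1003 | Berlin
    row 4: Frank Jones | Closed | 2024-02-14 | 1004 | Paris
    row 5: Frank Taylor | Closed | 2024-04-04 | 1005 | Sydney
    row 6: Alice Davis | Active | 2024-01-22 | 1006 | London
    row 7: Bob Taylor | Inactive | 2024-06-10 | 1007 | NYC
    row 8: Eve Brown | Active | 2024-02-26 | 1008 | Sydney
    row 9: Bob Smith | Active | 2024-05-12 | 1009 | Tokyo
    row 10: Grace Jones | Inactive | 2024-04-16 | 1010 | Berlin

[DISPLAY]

                   ┃ DataTable┃ DataTable             
                   ┠──────────┠───────────────────────
                   ┃Age│Status┃Name        │Status  │D
                   ┃───┼──────┃────────────┼────────┼─
                   ┃51 │Inacti┃Carol Davis │Closed  │2
                   ┃63 │Inacti┃Hank Smith  │Active  │2
                   ┃44 │Pendin┃Dave Smith  │Pending │2
                   ┃30 │Closed┃Carol Smith │Pending │2
                   ┃41 │Inacti┃Frank Jones │Closed  │2
                   ┃61 │Pendin┃Frank Taylor│Closed  │2
                   ┃58 │Active┃Alice Davis │Active  │2
                   ┃63 │Active┃Bob Taylor  │Inactive│2
                   ┃64 │Closed┃Eve Brown   │Active  │2
                   ┗━━━━━━━━━━┃Bob Smith   │Active  │2
                              ┗━━━━━━━━━━━━━━━━━━━━━━━
                                                      


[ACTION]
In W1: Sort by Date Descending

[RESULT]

                   ┃ DataTable┃ DataTable             
                   ┠──────────┠───────────────────────
                   ┃Age│Status┃Name        │Status  │D
                   ┃───┼──────┃────────────┼────────┼─
                   ┃51 │Inacti┃Hank Smith  │Active  │2
                   ┃63 │Inacti┃Carol Davis │Closed  │2
                   ┃44 │Pendin┃Bob Taylor  │Inactive│2
                   ┃30 │Closed┃Bob Smith   │Active  │2
                   ┃41 │Inacti┃Grace Jones │Inactive│2
                   ┃61 │Pendin┃Frank Taylor│Closed  │2
                   ┃58 │Active┃Dave Smith  │Pending │2
                   ┃63 │Active┃Eve Brown   │Active  │2
                   ┃64 │Closed┃Frank Jones │Closed  │2
                   ┗━━━━━━━━━━┃Carol Smith │Pending │2
                              ┗━━━━━━━━━━━━━━━━━━━━━━━
                                                      


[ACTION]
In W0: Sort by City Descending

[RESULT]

                   ┃ DataTable┃ DataTable             
                   ┠──────────┠───────────────────────
                   ┃Age│Status┃Name        │Status  │D
                   ┃───┼──────┃────────────┼────────┼─
                   ┃58 │Active┃Hank Smith  │Active  │2
                   ┃47 │Inacti┃Carol Davis │Closed  │2
                   ┃44 │Pendin┃Bob Taylor  │Inactive│2
                   ┃30 │Closed┃Bob Smith   │Active  │2
                   ┃41 │Inacti┃Grace Jones │Inactive│2
                   ┃61 │Pendin┃Frank Taylor│Closed  │2
                   ┃28 │Active┃Dave Smith  │Pending │2
                   ┃46 │Inacti┃Eve Brown   │Active  │2
                   ┃51 │Inacti┃Frank Jones │Closed  │2
                   ┗━━━━━━━━━━┃Carol Smith │Pending │2
                              ┗━━━━━━━━━━━━━━━━━━━━━━━
                                                      


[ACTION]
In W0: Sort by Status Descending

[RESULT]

                   ┃ DataTable┃ DataTable             
                   ┠──────────┠───────────────────────
                   ┃Age│Status┃Name        │Status  │D
                   ┃───┼──────┃────────────┼────────┼─
                   ┃44 │Pendin┃Hank Smith  │Active  │2
                   ┃61 │Pendin┃Carol Davis │Closed  │2
                   ┃47 │Inacti┃Bob Taylor  │Inactive│2
                   ┃41 │Inacti┃Bob Smith   │Active  │2
                   ┃46 │Inacti┃Grace Jones │Inactive│2
                   ┃51 │Inacti┃Frank Taylor│Closed  │2
                   ┃63 │Inacti┃Dave Smith  │Pending │2
                   ┃30 │Closed┃Eve Brown   │Active  │2
                   ┃64 │Closed┃Frank Jones │Closed  │2
                   ┗━━━━━━━━━━┃Carol Smith │Pending │2
                              ┗━━━━━━━━━━━━━━━━━━━━━━━
                                                      


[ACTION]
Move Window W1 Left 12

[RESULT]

                  ┃ DataTable                   ┃     
                  ┠─────────────────────────────┨─────
                  ┃Name        │Status  │Date   ┃     
                  ┃────────────┼────────┼───────┃─    
                  ┃Hank Smith  │Active  │2024-09┃y    
                  ┃Carol Davis │Closed  │2024-08┃     
                  ┃Bob Taylor  │Inactive│2024-06┃     
                  ┃Bob Smith   │Active  │2024-05┃     
                  ┃Grace Jones │Inactive│2024-04┃     
                  ┃Frank Taylor│Closed  │2024-04┃     
                  ┃Dave Smith  │Pending │2024-03┃     
                  ┃Eve Brown   │Active  │2024-02┃y    
                  ┃Frank Jones │Closed  │2024-02┃n    
                  ┃Carol Smith │Pending │2024-01┃━━━━━
                  ┗━━━━━━━━━━━━━━━━━━━━━━━━━━━━━┛     
                                                      


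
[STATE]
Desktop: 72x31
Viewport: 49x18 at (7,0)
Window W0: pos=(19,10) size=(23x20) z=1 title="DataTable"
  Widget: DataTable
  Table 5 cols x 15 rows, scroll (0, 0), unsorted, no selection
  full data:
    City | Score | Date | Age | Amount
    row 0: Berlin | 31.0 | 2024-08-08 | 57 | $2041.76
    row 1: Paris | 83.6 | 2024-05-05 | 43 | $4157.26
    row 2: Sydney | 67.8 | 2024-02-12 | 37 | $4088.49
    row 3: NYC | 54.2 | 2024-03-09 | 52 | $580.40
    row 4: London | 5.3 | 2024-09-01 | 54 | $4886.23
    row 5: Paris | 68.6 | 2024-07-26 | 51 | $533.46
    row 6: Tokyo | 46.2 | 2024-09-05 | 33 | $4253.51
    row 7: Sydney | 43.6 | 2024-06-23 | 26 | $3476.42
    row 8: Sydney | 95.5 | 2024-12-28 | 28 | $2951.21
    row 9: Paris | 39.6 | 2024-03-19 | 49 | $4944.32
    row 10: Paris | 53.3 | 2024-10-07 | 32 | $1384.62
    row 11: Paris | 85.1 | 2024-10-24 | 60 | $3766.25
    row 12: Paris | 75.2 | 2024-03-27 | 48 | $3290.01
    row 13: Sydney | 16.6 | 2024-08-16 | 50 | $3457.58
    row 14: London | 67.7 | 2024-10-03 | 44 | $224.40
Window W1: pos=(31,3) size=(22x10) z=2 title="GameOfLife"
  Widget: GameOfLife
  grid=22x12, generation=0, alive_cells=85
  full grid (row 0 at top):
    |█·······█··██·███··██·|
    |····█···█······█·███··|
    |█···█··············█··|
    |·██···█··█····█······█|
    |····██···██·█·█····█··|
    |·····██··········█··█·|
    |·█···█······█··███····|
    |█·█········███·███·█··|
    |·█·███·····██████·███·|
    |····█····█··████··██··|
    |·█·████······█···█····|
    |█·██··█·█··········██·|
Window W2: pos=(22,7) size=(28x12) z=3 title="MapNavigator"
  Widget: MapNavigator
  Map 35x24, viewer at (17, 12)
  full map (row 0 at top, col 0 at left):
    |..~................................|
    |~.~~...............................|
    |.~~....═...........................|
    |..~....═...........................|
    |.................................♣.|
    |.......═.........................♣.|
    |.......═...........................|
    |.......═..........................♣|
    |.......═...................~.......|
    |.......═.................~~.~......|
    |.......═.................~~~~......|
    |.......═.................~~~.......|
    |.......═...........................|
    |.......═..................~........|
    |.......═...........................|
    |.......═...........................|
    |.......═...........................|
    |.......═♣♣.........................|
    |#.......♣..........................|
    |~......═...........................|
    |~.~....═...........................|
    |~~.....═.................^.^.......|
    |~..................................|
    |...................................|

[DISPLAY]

                                                 
                                                 
                                                 
                        ┏━━━━━━━━━━━━━━━━━━━━┓   
                        ┃ GameOfLife         ┃   
                        ┠────────────────────┨   
                        ┃Gen: 0              ┃   
               ┏━━━━━━━━━━━━━━━━━━━━━━━━━━┓··┃   
               ┃ MapNavigator             ┃█·┃   
               ┠──────────────────────────┨·█┃   
            ┏━━┃...═...................~..┃··┃   
            ┃ D┃...═.................~~.~.┃█·┃   
            ┠──┃...═.................~~~~.┃━━┛   
            ┃Ci┃...═.................~~~..┃      
            ┃──┃...═.........@............┃      
            ┃Be┃...═..................~...┃      
            ┃Pa┃...═......................┃      
            ┃Sy┃...═......................┃      


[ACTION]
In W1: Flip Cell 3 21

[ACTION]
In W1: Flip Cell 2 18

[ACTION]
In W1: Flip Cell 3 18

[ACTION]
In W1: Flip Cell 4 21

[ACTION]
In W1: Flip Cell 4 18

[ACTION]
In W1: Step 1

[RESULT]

                                                 
                                                 
                                                 
                        ┏━━━━━━━━━━━━━━━━━━━━┓   
                        ┃ GameOfLife         ┃   
                        ┠────────────────────┨   
                        ┃Gen: 1              ┃   
               ┏━━━━━━━━━━━━━━━━━━━━━━━━━━┓·█┃   
               ┃ MapNavigator             ┃██┃   
               ┠──────────────────────────┨██┃   
            ┏━━┃...═...................~..┃··┃   
            ┃ D┃...═.................~~.~.┃██┃   
            ┠──┃...═.................~~~~.┃━━┛   
            ┃Ci┃...═.................~~~..┃      
            ┃──┃...═.........@............┃      
            ┃Be┃...═..................~...┃      
            ┃Pa┃...═......................┃      
            ┃Sy┃...═......................┃      


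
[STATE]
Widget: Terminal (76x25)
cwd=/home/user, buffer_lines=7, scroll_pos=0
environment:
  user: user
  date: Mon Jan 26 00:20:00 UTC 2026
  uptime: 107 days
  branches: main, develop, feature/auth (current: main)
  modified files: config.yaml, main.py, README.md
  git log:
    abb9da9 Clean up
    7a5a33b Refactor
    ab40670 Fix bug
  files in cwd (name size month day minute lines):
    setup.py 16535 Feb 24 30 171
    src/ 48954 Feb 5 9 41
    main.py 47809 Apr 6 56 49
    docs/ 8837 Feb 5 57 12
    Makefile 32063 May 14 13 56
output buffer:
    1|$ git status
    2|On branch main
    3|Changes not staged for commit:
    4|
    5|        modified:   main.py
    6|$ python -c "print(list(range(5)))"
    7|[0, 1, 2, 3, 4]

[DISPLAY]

$ git status                                                                
On branch main                                                              
Changes not staged for commit:                                              
                                                                            
        modified:   main.py                                                 
$ python -c "print(list(range(5)))"                                         
[0, 1, 2, 3, 4]                                                             
$ █                                                                         
                                                                            
                                                                            
                                                                            
                                                                            
                                                                            
                                                                            
                                                                            
                                                                            
                                                                            
                                                                            
                                                                            
                                                                            
                                                                            
                                                                            
                                                                            
                                                                            
                                                                            


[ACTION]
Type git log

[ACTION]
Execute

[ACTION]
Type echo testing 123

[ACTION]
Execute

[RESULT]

$ git status                                                                
On branch main                                                              
Changes not staged for commit:                                              
                                                                            
        modified:   main.py                                                 
$ python -c "print(list(range(5)))"                                         
[0, 1, 2, 3, 4]                                                             
$ git log                                                                   
abb9da9 Clean up                                                            
7a5a33b Refactor                                                            
ab40670 Fix bug                                                             
$ echo testing 123                                                          
testing 123                                                                 
$ █                                                                         
                                                                            
                                                                            
                                                                            
                                                                            
                                                                            
                                                                            
                                                                            
                                                                            
                                                                            
                                                                            
                                                                            


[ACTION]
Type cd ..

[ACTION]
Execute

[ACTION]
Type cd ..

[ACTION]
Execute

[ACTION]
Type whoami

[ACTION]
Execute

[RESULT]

$ git status                                                                
On branch main                                                              
Changes not staged for commit:                                              
                                                                            
        modified:   main.py                                                 
$ python -c "print(list(range(5)))"                                         
[0, 1, 2, 3, 4]                                                             
$ git log                                                                   
abb9da9 Clean up                                                            
7a5a33b Refactor                                                            
ab40670 Fix bug                                                             
$ echo testing 123                                                          
testing 123                                                                 
$ cd ..                                                                     
                                                                            
$ cd ..                                                                     
                                                                            
$ whoami                                                                    
user                                                                        
$ █                                                                         
                                                                            
                                                                            
                                                                            
                                                                            
                                                                            


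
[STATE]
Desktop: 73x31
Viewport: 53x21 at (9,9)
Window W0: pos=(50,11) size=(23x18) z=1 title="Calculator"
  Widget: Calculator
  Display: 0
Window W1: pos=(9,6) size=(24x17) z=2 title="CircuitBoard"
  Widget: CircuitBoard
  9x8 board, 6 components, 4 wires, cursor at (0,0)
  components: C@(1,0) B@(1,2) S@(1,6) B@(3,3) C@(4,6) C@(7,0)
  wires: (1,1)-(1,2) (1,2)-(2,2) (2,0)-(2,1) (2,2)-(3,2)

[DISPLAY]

┃   0 1 2 3 4 5 6 7 8  ┃                             
┃0  [.]                ┃                             
┃                      ┃                 ┏━━━━━━━━━━━
┃1   C   · ─ B         ┃                 ┃ Calculator
┃            │         ┃                 ┠───────────
┃2   · ─ ·   ·         ┃                 ┃           
┃            │         ┃                 ┃┌───┬───┬──
┃3           ·   B     ┃                 ┃│ 7 │ 8 │ 9
┃                      ┃                 ┃├───┼───┼──
┃4                     ┃                 ┃│ 4 │ 5 │ 6
┃                      ┃                 ┃├───┼───┼──
┃5                     ┃                 ┃│ 1 │ 2 │ 3
┃                      ┃                 ┃├───┼───┼──
┗━━━━━━━━━━━━━━━━━━━━━━┛                 ┃│ 0 │ . │ =
                                         ┃├───┼───┼──
                                         ┃│ C │ MC│ M
                                         ┃└───┴───┴──
                                         ┃           
                                         ┃           
                                         ┗━━━━━━━━━━━
                                                     


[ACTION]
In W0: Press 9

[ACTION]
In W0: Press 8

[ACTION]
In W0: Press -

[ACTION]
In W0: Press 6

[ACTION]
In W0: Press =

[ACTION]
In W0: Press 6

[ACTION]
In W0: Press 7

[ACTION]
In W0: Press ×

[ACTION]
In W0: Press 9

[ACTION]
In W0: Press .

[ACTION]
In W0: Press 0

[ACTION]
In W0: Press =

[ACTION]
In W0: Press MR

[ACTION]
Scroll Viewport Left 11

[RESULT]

         ┃   0 1 2 3 4 5 6 7 8  ┃                    
         ┃0  [.]                ┃                    
         ┃                      ┃                 ┏━━
         ┃1   C   · ─ B         ┃                 ┃ C
         ┃            │         ┃                 ┠──
         ┃2   · ─ ·   ·         ┃                 ┃  
         ┃            │         ┃                 ┃┌─
         ┃3           ·   B     ┃                 ┃│ 
         ┃                      ┃                 ┃├─
         ┃4                     ┃                 ┃│ 
         ┃                      ┃                 ┃├─
         ┃5                     ┃                 ┃│ 
         ┃                      ┃                 ┃├─
         ┗━━━━━━━━━━━━━━━━━━━━━━┛                 ┃│ 
                                                  ┃├─
                                                  ┃│ 
                                                  ┃└─
                                                  ┃  
                                                  ┃  
                                                  ┗━━
                                                     


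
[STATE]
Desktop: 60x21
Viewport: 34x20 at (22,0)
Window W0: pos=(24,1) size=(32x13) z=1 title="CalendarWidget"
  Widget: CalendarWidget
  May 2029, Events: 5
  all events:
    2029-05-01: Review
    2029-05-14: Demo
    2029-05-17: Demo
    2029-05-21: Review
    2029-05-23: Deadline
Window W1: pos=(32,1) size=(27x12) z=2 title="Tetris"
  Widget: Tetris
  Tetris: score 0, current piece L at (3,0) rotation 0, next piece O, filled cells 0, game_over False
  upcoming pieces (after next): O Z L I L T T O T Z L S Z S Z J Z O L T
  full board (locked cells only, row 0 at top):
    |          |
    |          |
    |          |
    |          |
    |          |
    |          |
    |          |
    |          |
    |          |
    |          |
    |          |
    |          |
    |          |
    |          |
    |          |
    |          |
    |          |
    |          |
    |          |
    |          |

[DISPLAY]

                                  
  ┏━━━━━━━┏━━━━━━━━━━━━━━━━━━━━━━━
  ┃ Calend┃ Tetris                
  ┠───────┠───────────────────────
  ┃       ┃          │Next:       
  ┃Mo Tu W┃          │▓▓          
  ┃    1* ┃          │▓▓          
  ┃ 7  8  ┃          │            
  ┃14* 15 ┃          │            
  ┃21* 22 ┃          │            
  ┃28 29 3┃          │Score:      
  ┃       ┃          │0           
  ┃       ┗━━━━━━━━━━━━━━━━━━━━━━━
  ┗━━━━━━━━━━━━━━━━━━━━━━━━━━━━━━┛
                                  
                                  
                                  
                                  
                                  
                                  


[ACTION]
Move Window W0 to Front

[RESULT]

                                  
  ┏━━━━━━━━━━━━━━━━━━━━━━━━━━━━━━┓
  ┃ CalendarWidget               ┃
  ┠──────────────────────────────┨
  ┃           May 2029           ┃
  ┃Mo Tu We Th Fr Sa Su          ┃
  ┃    1*  2  3  4  5  6         ┃
  ┃ 7  8  9 10 11 12 13          ┃
  ┃14* 15 16 17* 18 19 20        ┃
  ┃21* 22 23* 24 25 26 27        ┃
  ┃28 29 30 31                   ┃
  ┃                              ┃
  ┃                              ┃
  ┗━━━━━━━━━━━━━━━━━━━━━━━━━━━━━━┛
                                  
                                  
                                  
                                  
                                  
                                  


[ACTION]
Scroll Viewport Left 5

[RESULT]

                                  
       ┏━━━━━━━━━━━━━━━━━━━━━━━━━━
       ┃ CalendarWidget           
       ┠──────────────────────────
       ┃           May 2029       
       ┃Mo Tu We Th Fr Sa Su      
       ┃    1*  2  3  4  5  6     
       ┃ 7  8  9 10 11 12 13      
       ┃14* 15 16 17* 18 19 20    
       ┃21* 22 23* 24 25 26 27    
       ┃28 29 30 31               
       ┃                          
       ┃                          
       ┗━━━━━━━━━━━━━━━━━━━━━━━━━━
                                  
                                  
                                  
                                  
                                  
                                  


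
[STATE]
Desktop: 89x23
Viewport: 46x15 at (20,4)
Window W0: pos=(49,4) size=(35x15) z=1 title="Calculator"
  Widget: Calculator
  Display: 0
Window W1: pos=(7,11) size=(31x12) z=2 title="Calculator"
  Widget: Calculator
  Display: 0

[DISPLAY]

                             ┏━━━━━━━━━━━━━━━━
                             ┃ Calculator     
                             ┠────────────────
                             ┃                
                             ┃┌───┬───┬───┬───
                             ┃│ 7 │ 8 │ 9 │ ÷ 
                             ┃├───┼───┼───┼───
━━━━━━━━━━━━━━━━━┓           ┃│ 4 │ 5 │ 6 │ × 
                 ┃           ┃├───┼───┼───┼───
─────────────────┨           ┃│ 1 │ 2 │ 3 │ - 
                0┃           ┃├───┼───┼───┼───
┬───┐            ┃           ┃│ 0 │ . │ = │ + 
│ ÷ │            ┃           ┃├───┼───┼───┼───
┼───┤            ┃           ┃│ C │ MC│ MR│ M+
│ × │            ┃           ┗━━━━━━━━━━━━━━━━


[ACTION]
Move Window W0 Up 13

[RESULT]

                             ┃┌───┬───┬───┬───
                             ┃│ 7 │ 8 │ 9 │ ÷ 
                             ┃├───┼───┼───┼───
                             ┃│ 4 │ 5 │ 6 │ × 
                             ┃├───┼───┼───┼───
                             ┃│ 1 │ 2 │ 3 │ - 
                             ┃├───┼───┼───┼───
━━━━━━━━━━━━━━━━━┓           ┃│ 0 │ . │ = │ + 
                 ┃           ┃├───┼───┼───┼───
─────────────────┨           ┃│ C │ MC│ MR│ M+
                0┃           ┗━━━━━━━━━━━━━━━━
┬───┐            ┃                            
│ ÷ │            ┃                            
┼───┤            ┃                            
│ × │            ┃                            


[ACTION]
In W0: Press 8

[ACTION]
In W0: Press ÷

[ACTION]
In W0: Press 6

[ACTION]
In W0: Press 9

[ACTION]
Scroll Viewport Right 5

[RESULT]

                        ┃┌───┬───┬───┬───┐    
                        ┃│ 7 │ 8 │ 9 │ ÷ │    
                        ┃├───┼───┼───┼───┤    
                        ┃│ 4 │ 5 │ 6 │ × │    
                        ┃├───┼───┼───┼───┤    
                        ┃│ 1 │ 2 │ 3 │ - │    
                        ┃├───┼───┼───┼───┤    
━━━━━━━━━━━━┓           ┃│ 0 │ . │ = │ + │    
            ┃           ┃├───┼───┼───┼───┤    
────────────┨           ┃│ C │ MC│ MR│ M+│    
           0┃           ┗━━━━━━━━━━━━━━━━━━━━━
            ┃                                 
            ┃                                 
            ┃                                 
            ┃                                 


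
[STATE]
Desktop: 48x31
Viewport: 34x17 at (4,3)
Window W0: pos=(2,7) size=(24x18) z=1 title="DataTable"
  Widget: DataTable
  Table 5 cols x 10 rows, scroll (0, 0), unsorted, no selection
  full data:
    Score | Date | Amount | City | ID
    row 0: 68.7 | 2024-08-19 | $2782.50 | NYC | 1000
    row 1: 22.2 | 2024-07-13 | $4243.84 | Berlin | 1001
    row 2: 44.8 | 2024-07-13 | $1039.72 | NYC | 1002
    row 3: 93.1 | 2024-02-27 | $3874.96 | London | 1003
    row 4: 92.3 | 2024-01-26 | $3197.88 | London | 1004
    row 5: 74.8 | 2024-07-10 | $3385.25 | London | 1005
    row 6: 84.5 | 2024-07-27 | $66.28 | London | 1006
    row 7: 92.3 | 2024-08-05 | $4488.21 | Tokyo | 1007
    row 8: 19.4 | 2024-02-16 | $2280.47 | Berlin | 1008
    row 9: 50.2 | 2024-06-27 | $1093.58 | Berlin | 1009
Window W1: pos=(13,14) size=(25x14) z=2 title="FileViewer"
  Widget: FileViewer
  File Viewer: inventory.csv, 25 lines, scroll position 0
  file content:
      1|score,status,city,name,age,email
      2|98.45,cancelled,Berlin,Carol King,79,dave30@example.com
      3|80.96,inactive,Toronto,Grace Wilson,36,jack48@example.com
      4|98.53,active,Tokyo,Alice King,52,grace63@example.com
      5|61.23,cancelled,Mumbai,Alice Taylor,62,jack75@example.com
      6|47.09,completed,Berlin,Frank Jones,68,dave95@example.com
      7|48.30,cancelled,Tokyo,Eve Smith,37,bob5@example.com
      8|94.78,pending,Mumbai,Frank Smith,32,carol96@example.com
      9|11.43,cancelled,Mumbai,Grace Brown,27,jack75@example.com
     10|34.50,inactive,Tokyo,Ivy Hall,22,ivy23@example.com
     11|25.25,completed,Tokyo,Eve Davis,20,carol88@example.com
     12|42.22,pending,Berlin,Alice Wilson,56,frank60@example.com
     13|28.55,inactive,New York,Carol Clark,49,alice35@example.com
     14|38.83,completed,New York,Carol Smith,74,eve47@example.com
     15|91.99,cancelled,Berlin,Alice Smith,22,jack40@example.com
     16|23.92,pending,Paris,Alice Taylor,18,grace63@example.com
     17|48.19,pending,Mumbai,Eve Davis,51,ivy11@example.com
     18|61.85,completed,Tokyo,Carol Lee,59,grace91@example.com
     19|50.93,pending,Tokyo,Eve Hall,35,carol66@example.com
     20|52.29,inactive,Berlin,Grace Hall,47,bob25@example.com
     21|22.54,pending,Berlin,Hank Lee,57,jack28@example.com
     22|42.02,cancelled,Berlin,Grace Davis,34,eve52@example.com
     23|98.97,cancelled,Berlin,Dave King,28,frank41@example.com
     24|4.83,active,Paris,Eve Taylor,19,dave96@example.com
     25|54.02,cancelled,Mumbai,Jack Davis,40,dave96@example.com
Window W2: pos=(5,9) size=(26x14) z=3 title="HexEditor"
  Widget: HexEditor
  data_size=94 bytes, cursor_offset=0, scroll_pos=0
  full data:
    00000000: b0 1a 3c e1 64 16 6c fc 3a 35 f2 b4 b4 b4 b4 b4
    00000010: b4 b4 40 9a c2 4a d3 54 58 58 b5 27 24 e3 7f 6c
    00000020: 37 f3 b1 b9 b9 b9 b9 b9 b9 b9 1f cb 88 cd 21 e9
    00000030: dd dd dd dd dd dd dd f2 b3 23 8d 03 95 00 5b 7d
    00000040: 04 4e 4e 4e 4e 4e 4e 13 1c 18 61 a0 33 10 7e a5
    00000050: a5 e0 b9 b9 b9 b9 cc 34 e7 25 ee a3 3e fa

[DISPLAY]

                                  
                                  
                                  
                                  
━━━━━━━━━━━━━━━━━━━━━┓            
DataTable            ┃            
─┏━━━━━━━━━━━━━━━━━━━━━━━━┓       
c┃ HexEditor              ┃       
─┠────────────────────────┨       
8┃00000000  B0 1a 3c e1 64┃       
2┃00000010  b4 b4 40 9a c2┃       
4┃00000020  37 f3 b1 b9 b9┃━━━━━━┓
3┃00000030  dd dd dd dd dd┃      ┃
2┃00000040  04 4e 4e 4e 4e┃──────┨
4┃00000050  a5 e0 b9 b9 b9┃,name▲┃
4┃                        ┃erlin█┃
2┃                        ┃ronto░┃


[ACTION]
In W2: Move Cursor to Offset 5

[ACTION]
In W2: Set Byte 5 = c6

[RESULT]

                                  
                                  
                                  
                                  
━━━━━━━━━━━━━━━━━━━━━┓            
DataTable            ┃            
─┏━━━━━━━━━━━━━━━━━━━━━━━━┓       
c┃ HexEditor              ┃       
─┠────────────────────────┨       
8┃00000000  b0 1a 3c e1 64┃       
2┃00000010  b4 b4 40 9a c2┃       
4┃00000020  37 f3 b1 b9 b9┃━━━━━━┓
3┃00000030  dd dd dd dd dd┃      ┃
2┃00000040  04 4e 4e 4e 4e┃──────┨
4┃00000050  a5 e0 b9 b9 b9┃,name▲┃
4┃                        ┃erlin█┃
2┃                        ┃ronto░┃


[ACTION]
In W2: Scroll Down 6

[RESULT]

                                  
                                  
                                  
                                  
━━━━━━━━━━━━━━━━━━━━━┓            
DataTable            ┃            
─┏━━━━━━━━━━━━━━━━━━━━━━━━┓       
c┃ HexEditor              ┃       
─┠────────────────────────┨       
8┃00000050  a5 e0 b9 b9 b9┃       
2┃                        ┃       
4┃                        ┃━━━━━━┓
3┃                        ┃      ┃
2┃                        ┃──────┨
4┃                        ┃,name▲┃
4┃                        ┃erlin█┃
2┃                        ┃ronto░┃
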